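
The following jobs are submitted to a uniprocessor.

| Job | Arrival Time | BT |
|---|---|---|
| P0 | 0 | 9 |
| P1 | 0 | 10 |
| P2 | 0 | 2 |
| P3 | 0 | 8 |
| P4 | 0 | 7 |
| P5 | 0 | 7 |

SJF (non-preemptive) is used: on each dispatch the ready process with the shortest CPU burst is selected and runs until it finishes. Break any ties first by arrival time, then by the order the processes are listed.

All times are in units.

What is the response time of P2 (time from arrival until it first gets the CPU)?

0

Schedule: | P2 0-2 | P4 2-9 | P5 9-16 | P3 16-24 | P0 24-33 | P1 33-43 |
Completion: P0=33  P1=43  P2=2  P3=24  P4=9  P5=16
Turnaround (C−A): P0=33  P1=43  P2=2  P3=24  P4=9  P5=16
Response(P2) = first start − arrival = 0 − 0 = 0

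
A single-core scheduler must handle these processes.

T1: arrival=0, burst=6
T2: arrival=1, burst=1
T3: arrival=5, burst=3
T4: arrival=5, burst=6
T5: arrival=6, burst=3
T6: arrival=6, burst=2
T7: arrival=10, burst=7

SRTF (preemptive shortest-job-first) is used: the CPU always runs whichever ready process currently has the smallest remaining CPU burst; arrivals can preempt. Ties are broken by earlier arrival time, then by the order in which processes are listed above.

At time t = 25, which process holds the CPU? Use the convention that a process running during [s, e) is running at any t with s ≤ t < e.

T7

Timeline: | T1 0-1 | T2 1-2 | T1 2-7 | T6 7-9 | T3 9-12 | T5 12-15 | T4 15-21 | T7 21-28 |
Completion: T1=7  T2=2  T3=12  T4=21  T5=15  T6=9  T7=28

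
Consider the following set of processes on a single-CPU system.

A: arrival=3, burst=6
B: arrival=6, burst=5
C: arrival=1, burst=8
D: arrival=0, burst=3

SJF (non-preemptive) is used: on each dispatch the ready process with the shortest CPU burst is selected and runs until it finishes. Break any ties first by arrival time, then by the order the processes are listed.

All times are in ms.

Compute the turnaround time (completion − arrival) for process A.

6

Timeline: | D 0-3 | A 3-9 | B 9-14 | C 14-22 |
Completion: A=9  B=14  C=22  D=3
Turnaround(A) = completion − arrival = 9 − 3 = 6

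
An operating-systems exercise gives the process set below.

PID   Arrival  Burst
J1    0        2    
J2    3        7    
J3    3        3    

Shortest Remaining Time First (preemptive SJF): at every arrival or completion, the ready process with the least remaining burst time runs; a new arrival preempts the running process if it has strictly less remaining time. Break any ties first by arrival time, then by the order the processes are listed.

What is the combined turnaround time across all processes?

Schedule: | J1 0-2 | idle 2-3 | J3 3-6 | J2 6-13 |
Completion: J1=2  J2=13  J3=6
Turnaround (C−A): J1=2  J2=10  J3=3
Turnaround = completion − arrival: J1=2, J2=10, J3=3
Total turnaround = 2 + 10 + 3 = 15

15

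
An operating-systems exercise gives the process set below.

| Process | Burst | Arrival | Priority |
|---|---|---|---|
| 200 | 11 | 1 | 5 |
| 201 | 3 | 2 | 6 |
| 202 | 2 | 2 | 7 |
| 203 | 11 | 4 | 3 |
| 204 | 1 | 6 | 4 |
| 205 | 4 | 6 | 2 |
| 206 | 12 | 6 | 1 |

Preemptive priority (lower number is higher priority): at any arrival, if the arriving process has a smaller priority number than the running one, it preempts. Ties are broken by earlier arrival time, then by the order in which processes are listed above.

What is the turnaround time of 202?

43

Gantt: | idle 0-1 | 200 1-4 | 203 4-6 | 206 6-18 | 205 18-22 | 203 22-31 | 204 31-32 | 200 32-40 | 201 40-43 | 202 43-45 |
Completion: 200=40  201=43  202=45  203=31  204=32  205=22  206=18
Turnaround(202) = completion − arrival = 45 − 2 = 43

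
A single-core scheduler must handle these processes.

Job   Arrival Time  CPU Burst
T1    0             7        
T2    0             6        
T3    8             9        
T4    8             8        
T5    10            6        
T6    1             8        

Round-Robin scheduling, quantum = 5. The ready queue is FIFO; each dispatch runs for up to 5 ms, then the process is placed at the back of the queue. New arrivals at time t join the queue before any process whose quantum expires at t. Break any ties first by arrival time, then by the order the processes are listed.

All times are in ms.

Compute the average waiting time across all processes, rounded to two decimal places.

23.67

Gantt: | T1 0-5 | T2 5-10 | T6 10-15 | T1 15-17 | T3 17-22 | T4 22-27 | T5 27-32 | T2 32-33 | T6 33-36 | T3 36-40 | T4 40-43 | T5 43-44 |
Completion: T1=17  T2=33  T3=40  T4=43  T5=44  T6=36
Turnaround (C−A): T1=17  T2=33  T3=32  T4=35  T5=34  T6=35
Waiting times: T1=10, T2=27, T3=23, T4=27, T5=28, T6=27
Average waiting = (10+27+23+27+28+27) / 6 = 142/6 = 23.67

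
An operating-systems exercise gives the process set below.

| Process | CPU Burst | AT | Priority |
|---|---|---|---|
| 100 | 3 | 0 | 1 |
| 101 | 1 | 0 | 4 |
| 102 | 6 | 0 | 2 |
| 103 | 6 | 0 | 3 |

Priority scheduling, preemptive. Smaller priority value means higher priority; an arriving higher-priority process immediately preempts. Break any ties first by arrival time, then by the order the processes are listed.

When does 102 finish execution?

9

Schedule: | 100 0-3 | 102 3-9 | 103 9-15 | 101 15-16 |
Completion: 100=3  101=16  102=9  103=15
Turnaround (C−A): 100=3  101=16  102=9  103=15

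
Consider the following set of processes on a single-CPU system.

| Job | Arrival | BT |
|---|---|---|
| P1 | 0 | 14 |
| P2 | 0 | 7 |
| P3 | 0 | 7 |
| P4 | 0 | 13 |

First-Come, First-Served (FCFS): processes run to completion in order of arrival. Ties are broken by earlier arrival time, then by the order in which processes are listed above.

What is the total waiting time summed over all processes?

Gantt: | P1 0-14 | P2 14-21 | P3 21-28 | P4 28-41 |
Completion: P1=14  P2=21  P3=28  P4=41
Turnaround (C−A): P1=14  P2=21  P3=28  P4=41
Waiting = turnaround − burst: P1=0, P2=14, P3=21, P4=28
Total waiting = 0 + 14 + 21 + 28 = 63

63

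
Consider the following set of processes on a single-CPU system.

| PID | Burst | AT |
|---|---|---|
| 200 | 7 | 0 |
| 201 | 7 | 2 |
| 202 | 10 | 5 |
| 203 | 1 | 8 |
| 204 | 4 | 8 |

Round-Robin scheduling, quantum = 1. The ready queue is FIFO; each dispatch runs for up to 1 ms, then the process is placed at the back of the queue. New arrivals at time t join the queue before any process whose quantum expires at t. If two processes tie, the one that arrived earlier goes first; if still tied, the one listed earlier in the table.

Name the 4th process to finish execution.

201

Timeline: | 200 0-2 | 201 2-3 | 200 3-4 | 201 4-5 | 200 5-6 | 202 6-7 | 201 7-8 | 200 8-9 | 202 9-10 | 203 10-11 | 204 11-12 | 201 12-13 | 200 13-14 | 202 14-15 | 204 15-16 | 201 16-17 | 200 17-18 | 202 18-19 | 204 19-20 | 201 20-21 | 202 21-22 | 204 22-23 | 201 23-24 | 202 24-29 |
Completion: 200=18  201=24  202=29  203=11  204=23
Turnaround (C−A): 200=18  201=22  202=24  203=3  204=15
Finish order: 203 → 200 → 204 → 201 → 202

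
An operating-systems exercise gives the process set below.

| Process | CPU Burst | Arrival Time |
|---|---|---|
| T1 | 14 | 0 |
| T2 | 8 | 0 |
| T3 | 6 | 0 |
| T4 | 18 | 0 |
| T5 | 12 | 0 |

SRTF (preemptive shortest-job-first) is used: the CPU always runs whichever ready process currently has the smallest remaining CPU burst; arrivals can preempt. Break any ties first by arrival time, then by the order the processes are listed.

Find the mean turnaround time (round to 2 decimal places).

Gantt: | T3 0-6 | T2 6-14 | T5 14-26 | T1 26-40 | T4 40-58 |
Completion: T1=40  T2=14  T3=6  T4=58  T5=26
Turnaround (C−A): T1=40  T2=14  T3=6  T4=58  T5=26
Turnaround times: T1=40, T2=14, T3=6, T4=58, T5=26
Average turnaround = (40+14+6+58+26) / 5 = 144/5 = 28.80

28.80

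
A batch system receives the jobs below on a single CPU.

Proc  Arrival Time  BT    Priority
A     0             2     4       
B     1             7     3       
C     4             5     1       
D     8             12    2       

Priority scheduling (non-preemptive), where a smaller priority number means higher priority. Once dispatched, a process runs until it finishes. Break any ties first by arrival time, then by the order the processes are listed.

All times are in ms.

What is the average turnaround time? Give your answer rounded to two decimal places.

Timeline: | A 0-2 | B 2-9 | C 9-14 | D 14-26 |
Completion: A=2  B=9  C=14  D=26
Turnaround (C−A): A=2  B=8  C=10  D=18
Turnaround times: A=2, B=8, C=10, D=18
Average turnaround = (2+8+10+18) / 4 = 38/4 = 9.50

9.50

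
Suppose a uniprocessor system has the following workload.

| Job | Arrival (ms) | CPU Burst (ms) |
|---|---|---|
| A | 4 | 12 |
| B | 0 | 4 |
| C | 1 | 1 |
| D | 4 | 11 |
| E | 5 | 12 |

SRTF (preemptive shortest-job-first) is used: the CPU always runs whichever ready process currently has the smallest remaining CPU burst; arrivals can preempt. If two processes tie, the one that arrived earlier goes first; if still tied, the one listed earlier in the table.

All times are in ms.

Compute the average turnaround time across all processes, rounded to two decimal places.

15.40

Gantt: | B 0-1 | C 1-2 | B 2-5 | D 5-16 | A 16-28 | E 28-40 |
Completion: A=28  B=5  C=2  D=16  E=40
Turnaround (C−A): A=24  B=5  C=1  D=12  E=35
Turnaround times: A=24, B=5, C=1, D=12, E=35
Average turnaround = (24+5+1+12+35) / 5 = 77/5 = 15.40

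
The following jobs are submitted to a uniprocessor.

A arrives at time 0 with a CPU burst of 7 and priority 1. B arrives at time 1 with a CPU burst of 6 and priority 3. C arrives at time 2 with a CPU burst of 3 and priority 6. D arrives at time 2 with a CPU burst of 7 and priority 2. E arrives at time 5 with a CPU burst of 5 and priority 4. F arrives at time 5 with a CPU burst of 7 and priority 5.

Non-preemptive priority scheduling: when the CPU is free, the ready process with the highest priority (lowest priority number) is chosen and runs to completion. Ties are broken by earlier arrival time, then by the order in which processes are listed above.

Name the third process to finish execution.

Gantt: | A 0-7 | D 7-14 | B 14-20 | E 20-25 | F 25-32 | C 32-35 |
Completion: A=7  B=20  C=35  D=14  E=25  F=32
Finish order: A → D → B → E → F → C

B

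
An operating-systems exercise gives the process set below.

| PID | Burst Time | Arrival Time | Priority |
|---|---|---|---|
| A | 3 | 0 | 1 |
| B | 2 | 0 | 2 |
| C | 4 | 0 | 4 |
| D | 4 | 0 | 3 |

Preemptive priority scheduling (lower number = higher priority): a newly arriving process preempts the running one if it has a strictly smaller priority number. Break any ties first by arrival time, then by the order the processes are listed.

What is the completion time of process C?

13

Timeline: | A 0-3 | B 3-5 | D 5-9 | C 9-13 |
Completion: A=3  B=5  C=13  D=9
Turnaround (C−A): A=3  B=5  C=13  D=9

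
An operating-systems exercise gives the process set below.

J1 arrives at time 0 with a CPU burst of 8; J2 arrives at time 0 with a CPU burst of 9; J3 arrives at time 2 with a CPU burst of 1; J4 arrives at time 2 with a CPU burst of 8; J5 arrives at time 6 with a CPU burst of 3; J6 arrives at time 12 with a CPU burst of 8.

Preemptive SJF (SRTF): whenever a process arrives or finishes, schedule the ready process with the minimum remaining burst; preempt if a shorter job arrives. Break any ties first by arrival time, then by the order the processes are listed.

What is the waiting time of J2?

28

Gantt: | J1 0-2 | J3 2-3 | J1 3-9 | J5 9-12 | J4 12-20 | J6 20-28 | J2 28-37 |
Completion: J1=9  J2=37  J3=3  J4=20  J5=12  J6=28
Waiting(J2) = turnaround − burst = 37 − 9 = 28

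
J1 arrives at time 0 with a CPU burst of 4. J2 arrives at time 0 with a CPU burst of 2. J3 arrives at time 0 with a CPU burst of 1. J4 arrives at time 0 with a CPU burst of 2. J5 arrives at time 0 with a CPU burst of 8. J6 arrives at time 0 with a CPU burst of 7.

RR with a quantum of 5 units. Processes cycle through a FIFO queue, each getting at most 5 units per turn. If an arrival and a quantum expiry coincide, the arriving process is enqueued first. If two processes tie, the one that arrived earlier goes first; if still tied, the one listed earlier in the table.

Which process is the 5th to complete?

J5

Gantt: | J1 0-4 | J2 4-6 | J3 6-7 | J4 7-9 | J5 9-14 | J6 14-19 | J5 19-22 | J6 22-24 |
Completion: J1=4  J2=6  J3=7  J4=9  J5=22  J6=24
Finish order: J1 → J2 → J3 → J4 → J5 → J6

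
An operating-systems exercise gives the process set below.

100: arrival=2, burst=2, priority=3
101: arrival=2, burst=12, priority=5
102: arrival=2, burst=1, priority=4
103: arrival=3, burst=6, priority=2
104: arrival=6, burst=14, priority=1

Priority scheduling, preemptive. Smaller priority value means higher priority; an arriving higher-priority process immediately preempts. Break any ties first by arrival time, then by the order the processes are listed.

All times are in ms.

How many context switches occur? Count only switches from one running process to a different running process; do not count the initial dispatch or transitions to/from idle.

6

Gantt: | idle 0-2 | 100 2-3 | 103 3-6 | 104 6-20 | 103 20-23 | 100 23-24 | 102 24-25 | 101 25-37 |
Completion: 100=24  101=37  102=25  103=23  104=20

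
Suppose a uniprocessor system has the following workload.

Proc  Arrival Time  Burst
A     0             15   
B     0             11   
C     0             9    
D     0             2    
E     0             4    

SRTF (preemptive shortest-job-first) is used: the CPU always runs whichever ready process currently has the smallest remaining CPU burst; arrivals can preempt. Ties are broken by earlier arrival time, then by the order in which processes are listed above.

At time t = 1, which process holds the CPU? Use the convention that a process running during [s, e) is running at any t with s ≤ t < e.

D

Gantt: | D 0-2 | E 2-6 | C 6-15 | B 15-26 | A 26-41 |
Completion: A=41  B=26  C=15  D=2  E=6
Turnaround (C−A): A=41  B=26  C=15  D=2  E=6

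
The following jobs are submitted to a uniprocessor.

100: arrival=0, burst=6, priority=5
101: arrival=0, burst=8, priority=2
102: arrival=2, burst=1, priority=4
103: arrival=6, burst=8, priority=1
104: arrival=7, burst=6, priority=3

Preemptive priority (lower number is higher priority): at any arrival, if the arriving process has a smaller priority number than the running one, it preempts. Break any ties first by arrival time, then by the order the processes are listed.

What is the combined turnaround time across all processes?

89

Timeline: | 101 0-6 | 103 6-14 | 101 14-16 | 104 16-22 | 102 22-23 | 100 23-29 |
Completion: 100=29  101=16  102=23  103=14  104=22
Turnaround (C−A): 100=29  101=16  102=21  103=8  104=15
Turnaround = completion − arrival: 100=29, 101=16, 102=21, 103=8, 104=15
Total turnaround = 29 + 16 + 21 + 8 + 15 = 89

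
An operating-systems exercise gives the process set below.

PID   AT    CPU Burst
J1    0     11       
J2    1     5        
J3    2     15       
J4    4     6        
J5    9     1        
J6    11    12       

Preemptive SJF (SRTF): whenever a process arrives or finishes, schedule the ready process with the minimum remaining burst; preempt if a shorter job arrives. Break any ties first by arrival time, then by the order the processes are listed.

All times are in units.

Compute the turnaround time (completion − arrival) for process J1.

23

Schedule: | J1 0-1 | J2 1-6 | J4 6-9 | J5 9-10 | J4 10-13 | J1 13-23 | J6 23-35 | J3 35-50 |
Completion: J1=23  J2=6  J3=50  J4=13  J5=10  J6=35
Turnaround (C−A): J1=23  J2=5  J3=48  J4=9  J5=1  J6=24
Turnaround(J1) = completion − arrival = 23 − 0 = 23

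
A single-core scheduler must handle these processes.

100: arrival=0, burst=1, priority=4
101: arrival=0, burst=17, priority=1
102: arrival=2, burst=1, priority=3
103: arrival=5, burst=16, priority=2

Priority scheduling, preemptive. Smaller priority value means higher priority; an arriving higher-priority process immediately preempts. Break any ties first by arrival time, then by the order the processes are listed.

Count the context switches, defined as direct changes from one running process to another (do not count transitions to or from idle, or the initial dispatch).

3

Gantt: | 101 0-17 | 103 17-33 | 102 33-34 | 100 34-35 |
Completion: 100=35  101=17  102=34  103=33
Turnaround (C−A): 100=35  101=17  102=32  103=28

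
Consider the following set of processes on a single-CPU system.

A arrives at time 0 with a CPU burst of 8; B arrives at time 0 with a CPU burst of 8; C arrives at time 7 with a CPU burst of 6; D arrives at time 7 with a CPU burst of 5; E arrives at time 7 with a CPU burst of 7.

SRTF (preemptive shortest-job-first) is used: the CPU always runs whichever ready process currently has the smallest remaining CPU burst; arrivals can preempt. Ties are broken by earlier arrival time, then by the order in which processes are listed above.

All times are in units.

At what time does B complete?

34

Gantt: | A 0-8 | D 8-13 | C 13-19 | E 19-26 | B 26-34 |
Completion: A=8  B=34  C=19  D=13  E=26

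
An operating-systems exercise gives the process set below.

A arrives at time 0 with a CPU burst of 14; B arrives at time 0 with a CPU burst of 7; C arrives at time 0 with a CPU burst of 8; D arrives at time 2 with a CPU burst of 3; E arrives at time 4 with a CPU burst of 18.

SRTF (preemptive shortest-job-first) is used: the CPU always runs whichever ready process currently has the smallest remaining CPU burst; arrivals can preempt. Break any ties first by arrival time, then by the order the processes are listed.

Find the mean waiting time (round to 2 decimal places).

Timeline: | B 0-2 | D 2-5 | B 5-10 | C 10-18 | A 18-32 | E 32-50 |
Completion: A=32  B=10  C=18  D=5  E=50
Waiting times: A=18, B=3, C=10, D=0, E=28
Average waiting = (18+3+10+0+28) / 5 = 59/5 = 11.80

11.80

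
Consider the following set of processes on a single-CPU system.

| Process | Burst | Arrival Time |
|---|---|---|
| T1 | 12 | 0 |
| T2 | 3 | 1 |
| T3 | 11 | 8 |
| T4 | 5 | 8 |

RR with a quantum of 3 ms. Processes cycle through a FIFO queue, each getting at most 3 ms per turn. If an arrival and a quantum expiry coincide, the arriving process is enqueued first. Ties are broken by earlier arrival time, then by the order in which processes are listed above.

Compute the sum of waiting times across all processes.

Gantt: | T1 0-3 | T2 3-6 | T1 6-9 | T3 9-12 | T4 12-15 | T1 15-18 | T3 18-21 | T4 21-23 | T1 23-26 | T3 26-31 |
Completion: T1=26  T2=6  T3=31  T4=23
Waiting = turnaround − burst: T1=14, T2=2, T3=12, T4=10
Total waiting = 14 + 2 + 12 + 10 = 38

38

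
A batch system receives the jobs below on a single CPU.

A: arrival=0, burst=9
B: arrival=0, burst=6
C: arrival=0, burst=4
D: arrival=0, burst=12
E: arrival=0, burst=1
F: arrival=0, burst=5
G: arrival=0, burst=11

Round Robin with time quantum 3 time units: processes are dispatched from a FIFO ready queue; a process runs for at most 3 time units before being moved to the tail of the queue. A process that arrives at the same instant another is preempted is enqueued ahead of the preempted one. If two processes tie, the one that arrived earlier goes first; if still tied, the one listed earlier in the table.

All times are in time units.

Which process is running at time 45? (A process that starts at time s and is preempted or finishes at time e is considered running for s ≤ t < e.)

D

Timeline: | A 0-3 | B 3-6 | C 6-9 | D 9-12 | E 12-13 | F 13-16 | G 16-19 | A 19-22 | B 22-25 | C 25-26 | D 26-29 | F 29-31 | G 31-34 | A 34-37 | D 37-40 | G 40-43 | D 43-46 | G 46-48 |
Completion: A=37  B=25  C=26  D=46  E=13  F=31  G=48
Turnaround (C−A): A=37  B=25  C=26  D=46  E=13  F=31  G=48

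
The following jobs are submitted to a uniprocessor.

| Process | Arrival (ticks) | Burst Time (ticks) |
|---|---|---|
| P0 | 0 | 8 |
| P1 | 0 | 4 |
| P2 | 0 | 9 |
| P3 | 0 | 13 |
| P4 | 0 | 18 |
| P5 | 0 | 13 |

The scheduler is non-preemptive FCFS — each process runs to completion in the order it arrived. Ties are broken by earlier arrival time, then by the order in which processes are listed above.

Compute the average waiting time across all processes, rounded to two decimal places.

21.17

Timeline: | P0 0-8 | P1 8-12 | P2 12-21 | P3 21-34 | P4 34-52 | P5 52-65 |
Completion: P0=8  P1=12  P2=21  P3=34  P4=52  P5=65
Turnaround (C−A): P0=8  P1=12  P2=21  P3=34  P4=52  P5=65
Waiting times: P0=0, P1=8, P2=12, P3=21, P4=34, P5=52
Average waiting = (0+8+12+21+34+52) / 6 = 127/6 = 21.17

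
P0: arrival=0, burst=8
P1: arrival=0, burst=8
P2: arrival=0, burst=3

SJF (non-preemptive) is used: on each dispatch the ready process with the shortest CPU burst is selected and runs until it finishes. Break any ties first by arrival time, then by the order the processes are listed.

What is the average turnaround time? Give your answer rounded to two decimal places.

Timeline: | P2 0-3 | P0 3-11 | P1 11-19 |
Completion: P0=11  P1=19  P2=3
Turnaround (C−A): P0=11  P1=19  P2=3
Turnaround times: P0=11, P1=19, P2=3
Average turnaround = (11+19+3) / 3 = 33/3 = 11.00

11.00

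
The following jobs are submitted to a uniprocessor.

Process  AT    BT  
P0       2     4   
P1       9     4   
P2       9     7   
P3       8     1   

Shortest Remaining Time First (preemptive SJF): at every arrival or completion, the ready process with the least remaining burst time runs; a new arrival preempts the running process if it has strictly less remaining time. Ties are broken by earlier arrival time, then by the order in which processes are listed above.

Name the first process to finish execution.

P0

Timeline: | idle 0-2 | P0 2-6 | idle 6-8 | P3 8-9 | P1 9-13 | P2 13-20 |
Completion: P0=6  P1=13  P2=20  P3=9
Finish order: P0 → P3 → P1 → P2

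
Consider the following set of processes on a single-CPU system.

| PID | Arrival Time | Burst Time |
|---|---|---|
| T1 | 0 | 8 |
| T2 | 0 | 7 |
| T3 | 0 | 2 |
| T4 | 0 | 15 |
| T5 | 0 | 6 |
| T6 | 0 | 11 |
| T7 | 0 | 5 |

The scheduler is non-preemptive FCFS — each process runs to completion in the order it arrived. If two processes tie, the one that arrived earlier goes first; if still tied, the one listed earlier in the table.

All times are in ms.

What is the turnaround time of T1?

Timeline: | T1 0-8 | T2 8-15 | T3 15-17 | T4 17-32 | T5 32-38 | T6 38-49 | T7 49-54 |
Completion: T1=8  T2=15  T3=17  T4=32  T5=38  T6=49  T7=54
Turnaround (C−A): T1=8  T2=15  T3=17  T4=32  T5=38  T6=49  T7=54
Turnaround(T1) = completion − arrival = 8 − 0 = 8

8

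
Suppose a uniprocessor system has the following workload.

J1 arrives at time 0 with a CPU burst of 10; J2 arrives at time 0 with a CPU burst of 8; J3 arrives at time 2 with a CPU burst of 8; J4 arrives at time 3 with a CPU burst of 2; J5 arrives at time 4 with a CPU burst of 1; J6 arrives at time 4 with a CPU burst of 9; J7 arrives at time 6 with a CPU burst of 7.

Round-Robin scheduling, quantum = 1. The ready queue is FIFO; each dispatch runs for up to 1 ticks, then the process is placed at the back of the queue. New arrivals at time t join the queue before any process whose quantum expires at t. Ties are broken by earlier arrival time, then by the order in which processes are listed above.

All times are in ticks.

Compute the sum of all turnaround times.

Schedule: | J1 0-1 | J2 1-2 | J1 2-3 | J3 3-4 | J2 4-5 | J4 5-6 | J1 6-7 | J5 7-8 | J6 8-9 | J3 9-10 | J2 10-11 | J7 11-12 | J4 12-13 | J1 13-14 | J6 14-15 | J3 15-16 | J2 16-17 | J7 17-18 | J1 18-19 | J6 19-20 | J3 20-21 | J2 21-22 | J7 22-23 | J1 23-24 | J6 24-25 | J3 25-26 | J2 26-27 | J7 27-28 | J1 28-29 | J6 29-30 | J3 30-31 | J2 31-32 | J7 32-33 | J1 33-34 | J6 34-35 | J3 35-36 | J2 36-37 | J7 37-38 | J1 38-39 | J6 39-40 | J3 40-41 | J7 41-42 | J1 42-43 | J6 43-45 |
Completion: J1=43  J2=37  J3=41  J4=13  J5=8  J6=45  J7=42
Turnaround (C−A): J1=43  J2=37  J3=39  J4=10  J5=4  J6=41  J7=36
Turnaround = completion − arrival: J1=43, J2=37, J3=39, J4=10, J5=4, J6=41, J7=36
Total turnaround = 43 + 37 + 39 + 10 + 4 + 41 + 36 = 210

210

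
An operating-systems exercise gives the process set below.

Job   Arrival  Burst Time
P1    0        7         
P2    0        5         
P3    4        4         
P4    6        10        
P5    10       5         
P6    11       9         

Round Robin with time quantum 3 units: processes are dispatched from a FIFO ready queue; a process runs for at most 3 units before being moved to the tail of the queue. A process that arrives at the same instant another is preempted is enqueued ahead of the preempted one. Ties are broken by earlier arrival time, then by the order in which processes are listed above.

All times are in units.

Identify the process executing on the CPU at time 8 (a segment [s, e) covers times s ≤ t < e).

P1

Schedule: | P1 0-3 | P2 3-6 | P1 6-9 | P3 9-12 | P4 12-15 | P2 15-17 | P1 17-18 | P5 18-21 | P6 21-24 | P3 24-25 | P4 25-28 | P5 28-30 | P6 30-33 | P4 33-36 | P6 36-39 | P4 39-40 |
Completion: P1=18  P2=17  P3=25  P4=40  P5=30  P6=39
Turnaround (C−A): P1=18  P2=17  P3=21  P4=34  P5=20  P6=28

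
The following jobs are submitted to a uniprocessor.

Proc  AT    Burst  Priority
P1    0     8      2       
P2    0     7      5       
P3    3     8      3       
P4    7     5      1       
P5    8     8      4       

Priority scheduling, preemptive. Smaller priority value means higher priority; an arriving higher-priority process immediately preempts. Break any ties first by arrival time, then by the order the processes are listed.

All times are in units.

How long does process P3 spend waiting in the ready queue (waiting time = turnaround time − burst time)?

10

Timeline: | P1 0-7 | P4 7-12 | P1 12-13 | P3 13-21 | P5 21-29 | P2 29-36 |
Completion: P1=13  P2=36  P3=21  P4=12  P5=29
Waiting(P3) = turnaround − burst = 18 − 8 = 10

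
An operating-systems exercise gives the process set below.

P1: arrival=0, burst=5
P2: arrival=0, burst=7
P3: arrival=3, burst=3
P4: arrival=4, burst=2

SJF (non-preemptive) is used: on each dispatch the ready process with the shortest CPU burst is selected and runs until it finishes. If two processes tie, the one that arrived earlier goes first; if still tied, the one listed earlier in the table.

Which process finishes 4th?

Gantt: | P1 0-5 | P4 5-7 | P3 7-10 | P2 10-17 |
Completion: P1=5  P2=17  P3=10  P4=7
Finish order: P1 → P4 → P3 → P2

P2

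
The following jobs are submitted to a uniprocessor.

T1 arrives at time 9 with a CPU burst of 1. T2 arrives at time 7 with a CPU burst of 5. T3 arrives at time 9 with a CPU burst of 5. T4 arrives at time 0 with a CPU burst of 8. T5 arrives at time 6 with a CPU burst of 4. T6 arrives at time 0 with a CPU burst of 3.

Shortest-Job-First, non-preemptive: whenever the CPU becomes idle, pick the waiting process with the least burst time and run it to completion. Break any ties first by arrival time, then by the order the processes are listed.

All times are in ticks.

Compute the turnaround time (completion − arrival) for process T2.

14

Timeline: | T6 0-3 | T4 3-11 | T1 11-12 | T5 12-16 | T2 16-21 | T3 21-26 |
Completion: T1=12  T2=21  T3=26  T4=11  T5=16  T6=3
Turnaround(T2) = completion − arrival = 21 − 7 = 14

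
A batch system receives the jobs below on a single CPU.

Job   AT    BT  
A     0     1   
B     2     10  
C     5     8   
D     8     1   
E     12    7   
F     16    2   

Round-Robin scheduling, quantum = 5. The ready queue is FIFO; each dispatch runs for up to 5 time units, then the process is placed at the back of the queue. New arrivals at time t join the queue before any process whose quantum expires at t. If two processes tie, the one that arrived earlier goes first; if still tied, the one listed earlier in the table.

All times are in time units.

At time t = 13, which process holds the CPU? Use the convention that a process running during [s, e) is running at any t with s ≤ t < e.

Timeline: | A 0-1 | idle 1-2 | B 2-7 | C 7-12 | B 12-17 | D 17-18 | E 18-23 | C 23-26 | F 26-28 | E 28-30 |
Completion: A=1  B=17  C=26  D=18  E=30  F=28

B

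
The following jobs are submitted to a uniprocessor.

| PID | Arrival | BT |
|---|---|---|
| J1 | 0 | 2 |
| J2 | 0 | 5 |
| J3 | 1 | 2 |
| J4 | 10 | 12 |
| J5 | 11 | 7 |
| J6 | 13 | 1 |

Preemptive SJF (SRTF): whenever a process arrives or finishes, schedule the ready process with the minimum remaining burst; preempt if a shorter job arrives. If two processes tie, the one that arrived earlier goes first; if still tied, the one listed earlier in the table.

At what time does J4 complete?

30

Timeline: | J1 0-2 | J3 2-4 | J2 4-9 | idle 9-10 | J4 10-11 | J5 11-13 | J6 13-14 | J5 14-19 | J4 19-30 |
Completion: J1=2  J2=9  J3=4  J4=30  J5=19  J6=14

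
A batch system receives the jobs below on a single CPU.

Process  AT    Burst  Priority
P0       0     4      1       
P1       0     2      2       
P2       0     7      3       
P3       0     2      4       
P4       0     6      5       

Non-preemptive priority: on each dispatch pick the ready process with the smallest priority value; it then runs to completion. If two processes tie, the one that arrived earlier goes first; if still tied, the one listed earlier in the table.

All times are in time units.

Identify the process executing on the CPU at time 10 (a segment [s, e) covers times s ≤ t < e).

Timeline: | P0 0-4 | P1 4-6 | P2 6-13 | P3 13-15 | P4 15-21 |
Completion: P0=4  P1=6  P2=13  P3=15  P4=21

P2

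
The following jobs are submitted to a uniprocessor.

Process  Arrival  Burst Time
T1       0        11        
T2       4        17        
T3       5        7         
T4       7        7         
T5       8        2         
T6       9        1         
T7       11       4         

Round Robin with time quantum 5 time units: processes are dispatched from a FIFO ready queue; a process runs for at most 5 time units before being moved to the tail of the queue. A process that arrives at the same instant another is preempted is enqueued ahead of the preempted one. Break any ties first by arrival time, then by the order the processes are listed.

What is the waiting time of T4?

Gantt: | T1 0-5 | T2 5-10 | T3 10-15 | T1 15-20 | T4 20-25 | T5 25-27 | T6 27-28 | T2 28-33 | T7 33-37 | T3 37-39 | T1 39-40 | T4 40-42 | T2 42-49 |
Completion: T1=40  T2=49  T3=39  T4=42  T5=27  T6=28  T7=37
Turnaround (C−A): T1=40  T2=45  T3=34  T4=35  T5=19  T6=19  T7=26
Waiting(T4) = turnaround − burst = 35 − 7 = 28

28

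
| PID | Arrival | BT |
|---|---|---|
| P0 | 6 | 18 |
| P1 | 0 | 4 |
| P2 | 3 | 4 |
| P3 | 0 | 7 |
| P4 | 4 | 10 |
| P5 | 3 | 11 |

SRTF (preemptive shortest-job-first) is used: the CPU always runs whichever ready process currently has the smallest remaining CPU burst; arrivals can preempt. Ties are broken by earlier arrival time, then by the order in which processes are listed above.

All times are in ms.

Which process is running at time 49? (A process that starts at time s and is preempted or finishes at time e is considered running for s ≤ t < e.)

Gantt: | P1 0-4 | P2 4-8 | P3 8-15 | P4 15-25 | P5 25-36 | P0 36-54 |
Completion: P0=54  P1=4  P2=8  P3=15  P4=25  P5=36
Turnaround (C−A): P0=48  P1=4  P2=5  P3=15  P4=21  P5=33

P0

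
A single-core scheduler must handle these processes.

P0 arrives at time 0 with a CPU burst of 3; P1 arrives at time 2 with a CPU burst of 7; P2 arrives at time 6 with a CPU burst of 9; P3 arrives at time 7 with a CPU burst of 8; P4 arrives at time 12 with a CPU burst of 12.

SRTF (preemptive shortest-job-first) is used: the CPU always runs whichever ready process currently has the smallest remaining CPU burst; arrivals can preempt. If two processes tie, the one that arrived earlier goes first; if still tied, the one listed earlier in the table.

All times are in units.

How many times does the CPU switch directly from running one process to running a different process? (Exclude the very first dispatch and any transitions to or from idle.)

4

Timeline: | P0 0-3 | P1 3-10 | P3 10-18 | P2 18-27 | P4 27-39 |
Completion: P0=3  P1=10  P2=27  P3=18  P4=39
Turnaround (C−A): P0=3  P1=8  P2=21  P3=11  P4=27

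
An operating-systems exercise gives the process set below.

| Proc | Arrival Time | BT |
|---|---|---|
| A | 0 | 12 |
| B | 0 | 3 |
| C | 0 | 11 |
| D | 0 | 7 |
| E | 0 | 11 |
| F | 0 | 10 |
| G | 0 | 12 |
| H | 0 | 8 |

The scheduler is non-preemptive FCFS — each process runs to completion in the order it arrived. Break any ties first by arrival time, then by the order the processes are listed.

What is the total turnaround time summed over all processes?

324

Timeline: | A 0-12 | B 12-15 | C 15-26 | D 26-33 | E 33-44 | F 44-54 | G 54-66 | H 66-74 |
Completion: A=12  B=15  C=26  D=33  E=44  F=54  G=66  H=74
Turnaround (C−A): A=12  B=15  C=26  D=33  E=44  F=54  G=66  H=74
Turnaround = completion − arrival: A=12, B=15, C=26, D=33, E=44, F=54, G=66, H=74
Total turnaround = 12 + 15 + 26 + 33 + 44 + 54 + 66 + 74 = 324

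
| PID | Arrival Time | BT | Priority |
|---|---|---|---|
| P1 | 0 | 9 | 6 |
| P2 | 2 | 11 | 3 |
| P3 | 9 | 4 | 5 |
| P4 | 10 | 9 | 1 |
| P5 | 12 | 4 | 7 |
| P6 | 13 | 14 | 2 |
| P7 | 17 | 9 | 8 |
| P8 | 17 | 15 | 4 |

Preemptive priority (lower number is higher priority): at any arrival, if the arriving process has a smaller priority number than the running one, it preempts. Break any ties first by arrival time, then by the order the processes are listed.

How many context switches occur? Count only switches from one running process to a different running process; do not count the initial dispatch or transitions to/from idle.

Gantt: | P1 0-2 | P2 2-10 | P4 10-19 | P6 19-33 | P2 33-36 | P8 36-51 | P3 51-55 | P1 55-62 | P5 62-66 | P7 66-75 |
Completion: P1=62  P2=36  P3=55  P4=19  P5=66  P6=33  P7=75  P8=51
Turnaround (C−A): P1=62  P2=34  P3=46  P4=9  P5=54  P6=20  P7=58  P8=34

9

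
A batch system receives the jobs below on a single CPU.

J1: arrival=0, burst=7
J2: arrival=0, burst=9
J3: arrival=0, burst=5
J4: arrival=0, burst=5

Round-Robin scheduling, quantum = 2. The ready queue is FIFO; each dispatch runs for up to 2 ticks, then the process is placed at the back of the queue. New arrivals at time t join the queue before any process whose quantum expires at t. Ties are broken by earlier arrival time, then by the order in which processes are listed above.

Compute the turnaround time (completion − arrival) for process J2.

26

Timeline: | J1 0-2 | J2 2-4 | J3 4-6 | J4 6-8 | J1 8-10 | J2 10-12 | J3 12-14 | J4 14-16 | J1 16-18 | J2 18-20 | J3 20-21 | J4 21-22 | J1 22-23 | J2 23-26 |
Completion: J1=23  J2=26  J3=21  J4=22
Turnaround(J2) = completion − arrival = 26 − 0 = 26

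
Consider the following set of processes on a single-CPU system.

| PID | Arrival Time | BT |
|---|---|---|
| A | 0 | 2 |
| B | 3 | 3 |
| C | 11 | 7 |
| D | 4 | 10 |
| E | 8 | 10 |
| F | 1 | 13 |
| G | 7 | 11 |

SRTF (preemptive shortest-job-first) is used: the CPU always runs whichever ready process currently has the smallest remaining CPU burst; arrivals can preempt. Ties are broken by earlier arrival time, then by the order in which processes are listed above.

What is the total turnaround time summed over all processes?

146

Gantt: | A 0-2 | F 2-3 | B 3-6 | D 6-16 | C 16-23 | E 23-33 | G 33-44 | F 44-56 |
Completion: A=2  B=6  C=23  D=16  E=33  F=56  G=44
Turnaround = completion − arrival: A=2, B=3, C=12, D=12, E=25, F=55, G=37
Total turnaround = 2 + 3 + 12 + 12 + 25 + 55 + 37 = 146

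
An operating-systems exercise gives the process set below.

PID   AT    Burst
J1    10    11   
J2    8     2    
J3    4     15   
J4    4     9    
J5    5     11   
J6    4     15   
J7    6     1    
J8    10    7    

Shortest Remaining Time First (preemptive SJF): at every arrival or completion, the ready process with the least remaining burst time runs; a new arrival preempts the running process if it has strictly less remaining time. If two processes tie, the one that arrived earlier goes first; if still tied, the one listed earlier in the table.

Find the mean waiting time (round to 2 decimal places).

18.50

Gantt: | idle 0-4 | J4 4-6 | J7 6-7 | J4 7-8 | J2 8-10 | J4 10-16 | J8 16-23 | J5 23-34 | J1 34-45 | J3 45-60 | J6 60-75 |
Completion: J1=45  J2=10  J3=60  J4=16  J5=34  J6=75  J7=7  J8=23
Waiting times: J1=24, J2=0, J3=41, J4=3, J5=18, J6=56, J7=0, J8=6
Average waiting = (24+0+41+3+18+56+0+6) / 8 = 148/8 = 18.50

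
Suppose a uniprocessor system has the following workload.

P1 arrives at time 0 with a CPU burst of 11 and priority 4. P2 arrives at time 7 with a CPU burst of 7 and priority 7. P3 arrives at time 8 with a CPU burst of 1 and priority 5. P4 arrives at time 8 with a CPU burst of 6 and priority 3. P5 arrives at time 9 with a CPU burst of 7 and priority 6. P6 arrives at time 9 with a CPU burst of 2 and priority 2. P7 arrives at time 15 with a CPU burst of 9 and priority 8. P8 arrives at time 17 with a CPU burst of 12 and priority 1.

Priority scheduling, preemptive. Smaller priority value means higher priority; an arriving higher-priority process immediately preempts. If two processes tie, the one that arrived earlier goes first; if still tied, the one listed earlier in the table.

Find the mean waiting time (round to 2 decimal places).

Gantt: | P1 0-8 | P4 8-9 | P6 9-11 | P4 11-16 | P1 16-17 | P8 17-29 | P1 29-31 | P3 31-32 | P5 32-39 | P2 39-46 | P7 46-55 |
Completion: P1=31  P2=46  P3=32  P4=16  P5=39  P6=11  P7=55  P8=29
Waiting times: P1=20, P2=32, P3=23, P4=2, P5=23, P6=0, P7=31, P8=0
Average waiting = (20+32+23+2+23+0+31+0) / 8 = 131/8 = 16.38

16.38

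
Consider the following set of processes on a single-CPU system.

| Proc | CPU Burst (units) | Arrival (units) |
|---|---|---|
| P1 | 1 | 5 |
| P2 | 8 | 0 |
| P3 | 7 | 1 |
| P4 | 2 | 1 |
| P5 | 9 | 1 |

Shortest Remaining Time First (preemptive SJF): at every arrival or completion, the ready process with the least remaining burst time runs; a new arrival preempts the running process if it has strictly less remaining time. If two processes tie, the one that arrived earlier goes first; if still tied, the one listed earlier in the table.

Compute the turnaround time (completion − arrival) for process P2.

11

Gantt: | P2 0-1 | P4 1-3 | P2 3-5 | P1 5-6 | P2 6-11 | P3 11-18 | P5 18-27 |
Completion: P1=6  P2=11  P3=18  P4=3  P5=27
Turnaround (C−A): P1=1  P2=11  P3=17  P4=2  P5=26
Turnaround(P2) = completion − arrival = 11 − 0 = 11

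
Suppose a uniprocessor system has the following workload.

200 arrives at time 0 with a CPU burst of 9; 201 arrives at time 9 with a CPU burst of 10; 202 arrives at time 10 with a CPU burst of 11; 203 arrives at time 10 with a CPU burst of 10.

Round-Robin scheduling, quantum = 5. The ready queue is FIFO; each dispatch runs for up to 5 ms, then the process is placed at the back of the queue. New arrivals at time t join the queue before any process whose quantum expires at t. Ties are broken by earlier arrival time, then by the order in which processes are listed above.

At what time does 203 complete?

39

Timeline: | 200 0-9 | 201 9-14 | 202 14-19 | 203 19-24 | 201 24-29 | 202 29-34 | 203 34-39 | 202 39-40 |
Completion: 200=9  201=29  202=40  203=39
Turnaround (C−A): 200=9  201=20  202=30  203=29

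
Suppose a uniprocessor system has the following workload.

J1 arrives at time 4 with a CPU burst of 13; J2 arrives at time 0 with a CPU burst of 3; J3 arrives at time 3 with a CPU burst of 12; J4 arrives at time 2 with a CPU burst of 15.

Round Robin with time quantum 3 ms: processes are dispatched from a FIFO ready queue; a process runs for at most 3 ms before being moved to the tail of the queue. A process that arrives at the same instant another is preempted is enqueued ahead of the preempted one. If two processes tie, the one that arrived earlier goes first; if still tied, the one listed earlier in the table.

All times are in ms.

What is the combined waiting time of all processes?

Gantt: | J2 0-3 | J4 3-6 | J3 6-9 | J1 9-12 | J4 12-15 | J3 15-18 | J1 18-21 | J4 21-24 | J3 24-27 | J1 27-30 | J4 30-33 | J3 33-36 | J1 36-39 | J4 39-42 | J1 42-43 |
Completion: J1=43  J2=3  J3=36  J4=42
Waiting = turnaround − burst: J1=26, J2=0, J3=21, J4=25
Total waiting = 26 + 0 + 21 + 25 = 72

72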